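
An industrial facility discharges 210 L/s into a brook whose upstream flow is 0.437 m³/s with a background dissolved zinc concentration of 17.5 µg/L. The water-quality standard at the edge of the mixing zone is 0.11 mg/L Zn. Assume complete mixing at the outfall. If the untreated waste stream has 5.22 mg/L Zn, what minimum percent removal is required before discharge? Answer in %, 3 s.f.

94.2 %

210 L/s = 0.21 m³/s.
17.5 µg/L = 0.0175 mg/L.
Mass balance: 0.11·0.647 = 0.21·Cₑ + 0.437·0.0175.
Cₑ = (0.07117 − 0.007648) / 0.21 = 0.3025 mg/L.
Required removal = 1 − 0.3025/5.22 = 94.21 %.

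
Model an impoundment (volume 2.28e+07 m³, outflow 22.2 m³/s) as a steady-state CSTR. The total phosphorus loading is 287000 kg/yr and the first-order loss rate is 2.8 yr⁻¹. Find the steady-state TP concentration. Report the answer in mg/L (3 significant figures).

Outflow Q = 22.2 m³/s × 3.156e+07 s/yr = 7.006e+08 m³/yr.
Steady-state CSTR mass balance: W = Q·C + k·V·C, so C = W/(Q + kV).
Q + kV = 7.006e+08 + 2.8·2.28e+07 = 7.644e+08 m³/yr.
C = 287000/7.644e+08 = 0.0003754 kg/m³ = 0.3754 mg/L.

0.375 mg/L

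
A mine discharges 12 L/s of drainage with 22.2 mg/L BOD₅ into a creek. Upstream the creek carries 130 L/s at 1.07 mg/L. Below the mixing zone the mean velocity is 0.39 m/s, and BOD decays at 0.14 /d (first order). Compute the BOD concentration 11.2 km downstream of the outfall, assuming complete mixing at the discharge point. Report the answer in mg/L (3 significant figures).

2.73 mg/L

12 L/s = 0.012 m³/s.
130 L/s = 0.13 m³/s.
After complete mixing, C₀ = (0.012·22.2 + 0.13·1.07) / 0.142 = 2.856 mg/L.
Travel time t = 1.12e+04 m / 0.39 m/s = 2.872e+04 s = 0.3324 d.
C = 2.856·exp(−0.14·0.3324) = 2.856·0.9545 = 2.726 mg/L.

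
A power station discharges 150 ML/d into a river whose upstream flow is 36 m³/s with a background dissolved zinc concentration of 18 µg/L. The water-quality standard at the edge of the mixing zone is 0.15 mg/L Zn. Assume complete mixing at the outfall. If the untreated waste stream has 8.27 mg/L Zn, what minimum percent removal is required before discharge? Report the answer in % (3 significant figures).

65.1 %

150 ML/d = 1.736 m³/s.
18 µg/L = 0.018 mg/L.
Mass balance: 0.15·37.74 = 1.736·Cₑ + 36·0.018.
Cₑ = (5.66 − 0.648) / 1.736 = 2.887 mg/L.
Required removal = 1 − 2.887/8.27 = 65.09 %.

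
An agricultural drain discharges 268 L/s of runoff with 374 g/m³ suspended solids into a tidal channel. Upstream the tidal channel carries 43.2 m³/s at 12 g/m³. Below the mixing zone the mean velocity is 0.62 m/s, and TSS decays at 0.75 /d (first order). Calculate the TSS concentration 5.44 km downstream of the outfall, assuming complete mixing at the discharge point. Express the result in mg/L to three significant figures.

13.2 mg/L

268 L/s = 0.268 m³/s.
After complete mixing, C₀ = (0.268·374 + 43.2·12) / 43.47 = 14.23 mg/L.
Travel time t = 5440 m / 0.62 m/s = 8774 s = 0.1016 d.
C = 14.23·exp(−0.75·0.1016) = 14.23·0.9267 = 13.19 mg/L.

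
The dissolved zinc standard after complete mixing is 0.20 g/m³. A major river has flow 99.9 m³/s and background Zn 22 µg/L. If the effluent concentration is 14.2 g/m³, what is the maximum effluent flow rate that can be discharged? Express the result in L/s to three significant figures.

1270 L/s

22 µg/L = 0.022 mg/L.
Mass balance at complete mixing: C_std·(Q_w + Q_r) = Q_w·C_e + Q_r·C_b.
Rearranging, Q_w = Q_r·(C_std − C_b)/(C_e − C_std) = 99.9·(0.2 − 0.022) / (14.2 − 0.2) = 1.27 m³/s.
= 1270 L/s.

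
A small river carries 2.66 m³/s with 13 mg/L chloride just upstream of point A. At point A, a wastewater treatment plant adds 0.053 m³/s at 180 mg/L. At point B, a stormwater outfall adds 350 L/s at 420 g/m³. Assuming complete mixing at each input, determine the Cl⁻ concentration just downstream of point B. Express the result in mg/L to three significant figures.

After input A: C = (2.66·13 + 0.053·180) / 2.713 = 16.26 mg/L.
350 L/s = 0.35 m³/s.
After input B: C = (2.713·16.26 + 0.35·420) / 3.063 = 62.4 mg/L.

62.4 mg/L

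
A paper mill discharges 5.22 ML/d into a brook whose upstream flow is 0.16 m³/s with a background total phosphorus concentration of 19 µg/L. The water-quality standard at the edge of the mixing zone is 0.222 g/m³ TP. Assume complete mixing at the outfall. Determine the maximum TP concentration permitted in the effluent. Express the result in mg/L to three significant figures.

0.760 mg/L

5.22 ML/d = 0.06042 m³/s.
19 µg/L = 0.019 mg/L.
Mass balance: 0.222·0.2204 = 0.06042·Cₑ + 0.16·0.019.
Cₑ = (0.04893 − 0.00304) / 0.06042 = 0.7596 mg/L.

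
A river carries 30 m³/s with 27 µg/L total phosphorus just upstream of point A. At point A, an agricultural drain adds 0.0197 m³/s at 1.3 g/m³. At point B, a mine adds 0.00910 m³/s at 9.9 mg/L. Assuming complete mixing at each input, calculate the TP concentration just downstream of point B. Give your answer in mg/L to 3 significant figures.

27 µg/L = 0.027 mg/L.
After input A: C = (30·0.027 + 0.0197·1.3) / 30.02 = 0.02784 mg/L.
After input B: C = (30.02·0.02784 + 0.0091·9.9) / 30.03 = 0.03083 mg/L.

0.0308 mg/L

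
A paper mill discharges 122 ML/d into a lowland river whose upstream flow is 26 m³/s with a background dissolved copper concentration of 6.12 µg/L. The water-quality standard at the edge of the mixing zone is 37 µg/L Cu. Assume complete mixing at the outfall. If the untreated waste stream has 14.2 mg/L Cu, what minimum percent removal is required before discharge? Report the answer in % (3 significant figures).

122 ML/d = 1.412 m³/s.
6.12 µg/L = 0.00612 mg/L.
37 µg/L = 0.037 mg/L.
Mass balance: 0.037·27.41 = 1.412·Cₑ + 26·0.00612.
Cₑ = (1.014 − 0.1591) / 1.412 = 0.6056 mg/L.
Required removal = 1 − 0.6056/14.2 = 95.74 %.

95.7 %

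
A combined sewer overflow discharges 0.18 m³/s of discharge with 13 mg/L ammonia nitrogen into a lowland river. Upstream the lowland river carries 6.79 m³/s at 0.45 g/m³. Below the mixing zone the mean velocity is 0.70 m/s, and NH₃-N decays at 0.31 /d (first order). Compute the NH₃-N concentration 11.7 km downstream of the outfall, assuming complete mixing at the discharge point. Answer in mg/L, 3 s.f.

After complete mixing, C₀ = (0.18·13 + 6.79·0.45) / 6.97 = 0.7741 mg/L.
Travel time t = 1.17e+04 m / 0.70 m/s = 1.671e+04 s = 0.1935 d.
C = 0.7741·exp(−0.31·0.1935) = 0.7741·0.9418 = 0.729 mg/L.

0.729 mg/L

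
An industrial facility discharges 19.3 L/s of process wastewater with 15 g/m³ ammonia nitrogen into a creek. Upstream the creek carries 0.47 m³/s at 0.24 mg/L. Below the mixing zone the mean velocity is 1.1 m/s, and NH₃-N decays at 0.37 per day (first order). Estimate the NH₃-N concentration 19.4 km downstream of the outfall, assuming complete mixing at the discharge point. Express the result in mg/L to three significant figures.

0.762 mg/L

19.3 L/s = 0.0193 m³/s.
After complete mixing, C₀ = (0.0193·15 + 0.47·0.24) / 0.4893 = 0.8222 mg/L.
Travel time t = 1.94e+04 m / 1.1 m/s = 1.764e+04 s = 0.2041 d.
C = 0.8222·exp(−0.37·0.2041) = 0.8222·0.9273 = 0.7624 mg/L.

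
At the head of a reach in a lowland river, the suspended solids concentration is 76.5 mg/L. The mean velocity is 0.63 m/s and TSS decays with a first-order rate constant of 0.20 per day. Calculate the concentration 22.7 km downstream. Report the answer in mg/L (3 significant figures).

70.4 mg/L

Travel time t = 22.7 km / 0.63 m/s = 2.27e+04/0.63 = 3.603e+04 s = 0.417 d.
First-order decay: C = 76.5·exp(−0.20·0.417) = 76.5·0.92 = 70.38 mg/L.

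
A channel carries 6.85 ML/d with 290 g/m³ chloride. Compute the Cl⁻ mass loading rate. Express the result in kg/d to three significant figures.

1990 kg/d

6.85 ML/d = 0.07928 m³/s.
Mass flux = Q·C = 0.07928 m³/s × 290 g/m³ = 22.99 g/s.
= 22.99 g/s × 86.4 = 1986 kg/d.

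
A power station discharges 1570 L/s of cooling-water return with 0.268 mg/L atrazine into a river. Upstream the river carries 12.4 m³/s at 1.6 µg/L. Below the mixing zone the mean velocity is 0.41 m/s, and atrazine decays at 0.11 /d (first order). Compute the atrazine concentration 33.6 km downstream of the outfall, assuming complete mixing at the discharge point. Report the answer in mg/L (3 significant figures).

1570 L/s = 1.57 m³/s.
1.6 µg/L = 0.0016 mg/L.
After complete mixing, C₀ = (1.57·0.268 + 12.4·0.0016) / 13.97 = 0.03154 mg/L.
Travel time t = 3.36e+04 m / 0.41 m/s = 8.195e+04 s = 0.9485 d.
C = 0.03154·exp(−0.11·0.9485) = 0.03154·0.9009 = 0.02841 mg/L.

0.0284 mg/L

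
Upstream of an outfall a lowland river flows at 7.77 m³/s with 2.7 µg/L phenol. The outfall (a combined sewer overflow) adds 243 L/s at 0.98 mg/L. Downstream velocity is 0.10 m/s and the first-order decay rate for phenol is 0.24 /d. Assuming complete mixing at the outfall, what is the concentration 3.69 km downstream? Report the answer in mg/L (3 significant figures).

243 L/s = 0.243 m³/s.
2.7 µg/L = 0.0027 mg/L.
After complete mixing, C₀ = (0.243·0.98 + 7.77·0.0027) / 8.013 = 0.03234 mg/L.
Travel time t = 3690 m / 0.10 m/s = 3.69e+04 s = 0.4271 d.
C = 0.03234·exp(−0.24·0.4271) = 0.03234·0.9026 = 0.02919 mg/L.

0.0292 mg/L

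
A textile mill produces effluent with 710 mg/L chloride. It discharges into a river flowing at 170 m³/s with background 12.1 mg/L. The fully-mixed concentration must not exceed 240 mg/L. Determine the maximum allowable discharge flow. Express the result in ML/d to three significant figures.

Mass balance at complete mixing: C_std·(Q_w + Q_r) = Q_w·C_e + Q_r·C_b.
Rearranging, Q_w = Q_r·(C_std − C_b)/(C_e − C_std) = 170·(240 − 12.1) / (710 − 240) = 82.43 m³/s.
= 7122 ML/d.

7120 ML/d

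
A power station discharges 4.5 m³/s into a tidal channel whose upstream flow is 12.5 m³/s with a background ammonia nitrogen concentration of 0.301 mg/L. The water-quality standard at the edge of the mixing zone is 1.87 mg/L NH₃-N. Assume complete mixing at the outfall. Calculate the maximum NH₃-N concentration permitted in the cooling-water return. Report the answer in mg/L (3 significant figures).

Mass balance: 1.87·17 = 4.5·Cₑ + 12.5·0.301.
Cₑ = (31.79 − 3.762) / 4.5 = 6.228 mg/L.

6.23 mg/L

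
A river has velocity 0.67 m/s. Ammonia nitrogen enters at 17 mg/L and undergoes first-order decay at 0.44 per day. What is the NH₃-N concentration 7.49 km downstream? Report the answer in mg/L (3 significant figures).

Travel time t = 7.49 km / 0.67 m/s = 7490/0.67 = 1.118e+04 s = 0.1294 d.
First-order decay: C = 17·exp(−0.44·0.1294) = 17·0.9447 = 16.06 mg/L.

16.1 mg/L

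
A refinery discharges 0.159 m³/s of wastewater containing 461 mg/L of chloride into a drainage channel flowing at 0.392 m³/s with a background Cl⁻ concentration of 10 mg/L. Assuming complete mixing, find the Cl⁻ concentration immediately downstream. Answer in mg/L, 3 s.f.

Conservation of mass across the mixing zone: C = (0.159·461 + 0.392·10) / (0.159 + 0.392) = 77.22/0.551 = 140.1 mg/L.

140 mg/L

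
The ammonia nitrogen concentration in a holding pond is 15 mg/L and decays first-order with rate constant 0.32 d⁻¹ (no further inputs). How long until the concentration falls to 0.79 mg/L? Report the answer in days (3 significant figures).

t = ln(C₀/C)/k = ln(15/0.79)/0.32 = 2.944/0.32 = 9.199 d.

9.20 d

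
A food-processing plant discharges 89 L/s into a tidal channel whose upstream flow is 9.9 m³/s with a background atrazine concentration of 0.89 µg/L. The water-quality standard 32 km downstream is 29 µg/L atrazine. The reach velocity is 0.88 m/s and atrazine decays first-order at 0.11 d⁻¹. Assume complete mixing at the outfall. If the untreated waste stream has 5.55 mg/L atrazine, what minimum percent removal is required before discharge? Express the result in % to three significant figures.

89 L/s = 0.089 m³/s.
0.89 µg/L = 0.00089 mg/L.
29 µg/L = 0.029 mg/L.
Travel time to the compliance point: t = 3.2e+04/0.88 = 3.636e+04 s = 0.4209 d; decay factor exp(−0.11·0.4209) = 0.9548.
So the concentration just after mixing may be at most 0.029/0.9548 = 0.03037 mg/L.
Mass balance: 0.03037·9.989 = 0.089·Cₑ + 9.9·0.00089.
Cₑ = (0.3034 − 0.008811) / 0.089 = 3.31 mg/L.
Required removal = 1 − 3.31/5.55 = 40.36 %.

40.4 %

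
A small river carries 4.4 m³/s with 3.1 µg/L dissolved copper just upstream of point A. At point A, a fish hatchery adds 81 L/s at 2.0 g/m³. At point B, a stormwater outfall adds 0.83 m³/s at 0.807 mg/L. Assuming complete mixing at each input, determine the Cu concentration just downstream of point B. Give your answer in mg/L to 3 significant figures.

3.1 µg/L = 0.0031 mg/L.
81 L/s = 0.081 m³/s.
After input A: C = (4.4·0.0031 + 0.081·2) / 4.481 = 0.0392 mg/L.
After input B: C = (4.481·0.0392 + 0.83·0.807) / 5.311 = 0.1592 mg/L.

0.159 mg/L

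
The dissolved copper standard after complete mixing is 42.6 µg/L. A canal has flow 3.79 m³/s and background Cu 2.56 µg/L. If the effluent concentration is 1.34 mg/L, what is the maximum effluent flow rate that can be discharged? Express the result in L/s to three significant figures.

117 L/s

2.56 µg/L = 0.00256 mg/L.
42.6 µg/L = 0.0426 mg/L.
Mass balance at complete mixing: C_std·(Q_w + Q_r) = Q_w·C_e + Q_r·C_b.
Rearranging, Q_w = Q_r·(C_std − C_b)/(C_e − C_std) = 3.79·(0.0426 − 0.00256) / (1.34 − 0.0426) = 0.117 m³/s.
= 117 L/s.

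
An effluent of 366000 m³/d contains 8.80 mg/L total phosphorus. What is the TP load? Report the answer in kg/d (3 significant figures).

3220 kg/d

366000 m³/d = 4.236 m³/s.
Mass flux = Q·C = 4.236 m³/s × 8.8 g/m³ = 37.28 g/s.
= 37.28 g/s × 86.4 = 3221 kg/d.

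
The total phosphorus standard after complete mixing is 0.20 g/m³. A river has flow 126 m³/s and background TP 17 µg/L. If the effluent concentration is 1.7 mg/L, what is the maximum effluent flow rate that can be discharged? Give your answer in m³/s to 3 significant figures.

17 µg/L = 0.017 mg/L.
Mass balance at complete mixing: C_std·(Q_w + Q_r) = Q_w·C_e + Q_r·C_b.
Rearranging, Q_w = Q_r·(C_std − C_b)/(C_e − C_std) = 126·(0.2 − 0.017) / (1.7 − 0.2) = 15.37 m³/s.

15.4 m³/s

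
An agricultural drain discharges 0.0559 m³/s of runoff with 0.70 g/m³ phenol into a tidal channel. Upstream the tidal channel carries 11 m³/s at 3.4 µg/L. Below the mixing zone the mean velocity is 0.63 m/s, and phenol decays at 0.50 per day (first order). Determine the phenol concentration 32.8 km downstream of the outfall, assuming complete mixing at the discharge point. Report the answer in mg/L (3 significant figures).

0.00512 mg/L

3.4 µg/L = 0.0034 mg/L.
After complete mixing, C₀ = (0.0559·0.7 + 11·0.0034) / 11.06 = 0.006922 mg/L.
Travel time t = 3.28e+04 m / 0.63 m/s = 5.206e+04 s = 0.6026 d.
C = 0.006922·exp(−0.50·0.6026) = 0.006922·0.7399 = 0.005121 mg/L.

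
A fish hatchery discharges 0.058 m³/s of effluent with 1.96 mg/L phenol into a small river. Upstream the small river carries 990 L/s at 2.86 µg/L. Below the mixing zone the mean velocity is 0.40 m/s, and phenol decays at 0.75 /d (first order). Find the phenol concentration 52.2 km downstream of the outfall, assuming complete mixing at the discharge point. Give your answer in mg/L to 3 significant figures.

0.0358 mg/L

990 L/s = 0.99 m³/s.
2.86 µg/L = 0.00286 mg/L.
After complete mixing, C₀ = (0.058·1.96 + 0.99·0.00286) / 1.048 = 0.1112 mg/L.
Travel time t = 5.22e+04 m / 0.40 m/s = 1.305e+05 s = 1.51 d.
C = 0.1112·exp(−0.75·1.51) = 0.1112·0.3221 = 0.03581 mg/L.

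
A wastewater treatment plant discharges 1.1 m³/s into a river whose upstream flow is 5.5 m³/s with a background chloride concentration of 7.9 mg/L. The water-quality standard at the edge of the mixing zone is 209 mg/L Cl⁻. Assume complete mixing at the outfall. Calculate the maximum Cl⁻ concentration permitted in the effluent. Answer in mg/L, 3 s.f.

1210 mg/L

Mass balance: 209·6.6 = 1.1·Cₑ + 5.5·7.9.
Cₑ = (1379 − 43.45) / 1.1 = 1214 mg/L.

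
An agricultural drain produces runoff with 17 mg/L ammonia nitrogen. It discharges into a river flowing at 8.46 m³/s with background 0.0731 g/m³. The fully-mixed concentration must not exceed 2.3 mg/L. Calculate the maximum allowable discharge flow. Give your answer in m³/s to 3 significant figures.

1.28 m³/s

Mass balance at complete mixing: C_std·(Q_w + Q_r) = Q_w·C_e + Q_r·C_b.
Rearranging, Q_w = Q_r·(C_std − C_b)/(C_e − C_std) = 8.46·(2.3 − 0.0731) / (17 − 2.3) = 1.282 m³/s.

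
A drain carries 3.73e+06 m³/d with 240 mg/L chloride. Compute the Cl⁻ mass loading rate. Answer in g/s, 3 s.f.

3.73e+06 m³/d = 43.17 m³/s.
Mass flux = Q·C = 43.17 m³/s × 240 g/m³ = 1.036e+04 g/s.

10400 g/s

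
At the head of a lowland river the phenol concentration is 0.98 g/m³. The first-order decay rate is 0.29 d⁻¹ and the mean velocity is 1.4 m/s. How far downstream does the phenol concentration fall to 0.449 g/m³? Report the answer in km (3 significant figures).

From C = C₀·e^(−kt), t = ln(C₀/C)/k = ln(0.98/0.449)/0.29 = 0.7805/0.29 = 2.691 d.
Distance = v·t = 1.4 m/s × 2.325e+05 s = 3.256e+05 m = 325.6 km.

326 km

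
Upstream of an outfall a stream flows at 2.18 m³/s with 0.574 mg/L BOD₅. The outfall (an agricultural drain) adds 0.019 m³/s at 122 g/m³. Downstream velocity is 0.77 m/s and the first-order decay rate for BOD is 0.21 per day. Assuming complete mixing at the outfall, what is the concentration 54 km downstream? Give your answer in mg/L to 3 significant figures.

1.37 mg/L

After complete mixing, C₀ = (0.019·122 + 2.18·0.574) / 2.199 = 1.623 mg/L.
Travel time t = 5.4e+04 m / 0.77 m/s = 7.013e+04 s = 0.8117 d.
C = 1.623·exp(−0.21·0.8117) = 1.623·0.8433 = 1.369 mg/L.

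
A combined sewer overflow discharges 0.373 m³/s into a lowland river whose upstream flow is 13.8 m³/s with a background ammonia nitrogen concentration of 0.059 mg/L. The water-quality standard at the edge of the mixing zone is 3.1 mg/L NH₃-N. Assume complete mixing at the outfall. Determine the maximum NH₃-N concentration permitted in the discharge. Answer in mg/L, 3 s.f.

Mass balance: 3.1·14.17 = 0.373·Cₑ + 13.8·0.059.
Cₑ = (43.94 − 0.8142) / 0.373 = 115.6 mg/L.

116 mg/L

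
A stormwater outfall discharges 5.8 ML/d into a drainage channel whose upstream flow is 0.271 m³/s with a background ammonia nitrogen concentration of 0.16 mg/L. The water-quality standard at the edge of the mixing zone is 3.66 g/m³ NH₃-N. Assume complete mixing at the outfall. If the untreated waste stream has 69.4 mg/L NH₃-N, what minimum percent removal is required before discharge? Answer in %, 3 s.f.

74.4 %

5.8 ML/d = 0.06713 m³/s.
Mass balance: 3.66·0.3381 = 0.06713·Cₑ + 0.271·0.16.
Cₑ = (1.238 − 0.04336) / 0.06713 = 17.79 mg/L.
Required removal = 1 − 17.79/69.4 = 74.37 %.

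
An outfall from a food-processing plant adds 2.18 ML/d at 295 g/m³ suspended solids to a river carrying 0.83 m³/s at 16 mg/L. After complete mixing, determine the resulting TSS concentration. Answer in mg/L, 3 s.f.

24.2 mg/L

2.18 ML/d = 0.02523 m³/s.
By mass balance at complete mixing, C = (0.02523·295 + 0.83·16) / (0.02523 + 0.83) = 20.72/0.8552 = 24.23 mg/L.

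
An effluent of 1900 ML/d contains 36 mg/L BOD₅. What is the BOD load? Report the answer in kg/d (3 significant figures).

1900 ML/d = 21.99 m³/s.
Mass flux = Q·C = 21.99 m³/s × 36 g/m³ = 791.7 g/s.
= 791.7 g/s × 86.4 = 6.84e+04 kg/d.

68400 kg/d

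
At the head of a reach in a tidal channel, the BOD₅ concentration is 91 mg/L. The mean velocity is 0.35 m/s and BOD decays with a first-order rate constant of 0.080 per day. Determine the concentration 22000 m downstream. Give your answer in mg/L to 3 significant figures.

Travel time t = 22000 m / 0.35 m/s = 2.2e+04/0.35 = 6.286e+04 s = 0.7275 d.
First-order decay: C = 91·exp(−0.080·0.7275) = 91·0.9435 = 85.85 mg/L.

85.9 mg/L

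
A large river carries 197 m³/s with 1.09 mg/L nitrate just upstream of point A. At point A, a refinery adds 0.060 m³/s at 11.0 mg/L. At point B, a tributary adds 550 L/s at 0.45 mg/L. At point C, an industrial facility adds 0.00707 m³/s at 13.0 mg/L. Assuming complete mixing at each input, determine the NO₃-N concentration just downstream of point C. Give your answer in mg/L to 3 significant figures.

After input A: C = (197·1.09 + 0.06·11) / 197.1 = 1.093 mg/L.
550 L/s = 0.55 m³/s.
After input B: C = (197.1·1.093 + 0.55·0.45) / 197.6 = 1.091 mg/L.
After input C: C = (197.6·1.091 + 0.00707·13) / 197.6 = 1.092 mg/L.

1.09 mg/L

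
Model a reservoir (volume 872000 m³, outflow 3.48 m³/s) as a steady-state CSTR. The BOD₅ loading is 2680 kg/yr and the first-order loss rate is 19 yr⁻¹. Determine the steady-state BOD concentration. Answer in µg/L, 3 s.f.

21.2 µg/L

Outflow Q = 3.48 m³/s × 3.156e+07 s/yr = 1.098e+08 m³/yr.
Steady-state CSTR mass balance: W = Q·C + k·V·C, so C = W/(Q + kV).
Q + kV = 1.098e+08 + 19·872000 = 1.264e+08 m³/yr.
C = 2680/1.264e+08 = 2.12e-05 kg/m³ = 0.0212 mg/L = 21.2 µg/L.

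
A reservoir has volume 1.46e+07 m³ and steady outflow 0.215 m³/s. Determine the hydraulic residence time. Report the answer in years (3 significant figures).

2.15 yr

Q = 0.215 m³/s × 3.156e+07 s/yr = 6.785e+06 m³/yr.
Hydraulic residence time τ = V/Q = 1.46e+07/6.785e+06 = 2.152 yr.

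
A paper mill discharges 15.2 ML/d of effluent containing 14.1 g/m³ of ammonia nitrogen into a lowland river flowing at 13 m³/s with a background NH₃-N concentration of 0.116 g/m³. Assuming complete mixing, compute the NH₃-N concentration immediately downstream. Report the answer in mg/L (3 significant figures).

15.2 ML/d = 0.1759 m³/s.
By mass balance at complete mixing, C = (0.1759·14.1 + 13·0.116) / (0.1759 + 13) = 3.989/13.18 = 0.3027 mg/L.

0.303 mg/L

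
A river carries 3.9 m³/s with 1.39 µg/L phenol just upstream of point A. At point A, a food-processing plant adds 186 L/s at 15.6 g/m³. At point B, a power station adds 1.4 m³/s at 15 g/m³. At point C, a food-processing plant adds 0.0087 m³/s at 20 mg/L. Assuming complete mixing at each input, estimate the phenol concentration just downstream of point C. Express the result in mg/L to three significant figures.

1.39 µg/L = 0.00139 mg/L.
186 L/s = 0.186 m³/s.
After input A: C = (3.9·0.00139 + 0.186·15.6) / 4.086 = 0.7115 mg/L.
After input B: C = (4.086·0.7115 + 1.4·15) / 5.486 = 4.358 mg/L.
After input C: C = (5.486·4.358 + 0.0087·20) / 5.495 = 4.383 mg/L.

4.38 mg/L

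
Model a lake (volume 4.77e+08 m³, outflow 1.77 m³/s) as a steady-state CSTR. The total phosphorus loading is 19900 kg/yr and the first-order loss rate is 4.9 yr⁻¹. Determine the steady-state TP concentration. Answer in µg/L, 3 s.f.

8.32 µg/L

Outflow Q = 1.77 m³/s × 3.156e+07 s/yr = 5.586e+07 m³/yr.
Steady-state CSTR mass balance: W = Q·C + k·V·C, so C = W/(Q + kV).
Q + kV = 5.586e+07 + 4.9·4.77e+08 = 2.393e+09 m³/yr.
C = 19900/2.393e+09 = 8.315e-06 kg/m³ = 0.008315 mg/L = 8.315 µg/L.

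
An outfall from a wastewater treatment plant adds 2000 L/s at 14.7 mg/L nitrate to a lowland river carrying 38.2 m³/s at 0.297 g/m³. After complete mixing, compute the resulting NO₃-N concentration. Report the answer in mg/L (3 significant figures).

1.01 mg/L

2000 L/s = 2 m³/s.
By mass balance at complete mixing, C = (2·14.7 + 38.2·0.297) / (2 + 38.2) = 40.75/40.2 = 1.014 mg/L.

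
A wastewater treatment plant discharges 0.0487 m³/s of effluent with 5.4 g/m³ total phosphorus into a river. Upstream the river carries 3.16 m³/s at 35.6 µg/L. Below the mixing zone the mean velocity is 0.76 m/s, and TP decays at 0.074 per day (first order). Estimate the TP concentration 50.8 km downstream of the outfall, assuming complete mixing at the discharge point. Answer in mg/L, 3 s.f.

0.111 mg/L

35.6 µg/L = 0.0356 mg/L.
After complete mixing, C₀ = (0.0487·5.4 + 3.16·0.0356) / 3.209 = 0.117 mg/L.
Travel time t = 5.08e+04 m / 0.76 m/s = 6.684e+04 s = 0.7736 d.
C = 0.117·exp(−0.074·0.7736) = 0.117·0.9444 = 0.1105 mg/L.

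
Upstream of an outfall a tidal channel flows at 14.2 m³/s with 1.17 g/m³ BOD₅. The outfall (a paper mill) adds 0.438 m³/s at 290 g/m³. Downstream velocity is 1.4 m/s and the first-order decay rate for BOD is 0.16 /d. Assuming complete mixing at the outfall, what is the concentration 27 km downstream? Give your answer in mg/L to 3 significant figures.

9.47 mg/L

After complete mixing, C₀ = (0.438·290 + 14.2·1.17) / 14.64 = 9.812 mg/L.
Travel time t = 2.7e+04 m / 1.4 m/s = 1.929e+04 s = 0.2232 d.
C = 9.812·exp(−0.16·0.2232) = 9.812·0.9649 = 9.468 mg/L.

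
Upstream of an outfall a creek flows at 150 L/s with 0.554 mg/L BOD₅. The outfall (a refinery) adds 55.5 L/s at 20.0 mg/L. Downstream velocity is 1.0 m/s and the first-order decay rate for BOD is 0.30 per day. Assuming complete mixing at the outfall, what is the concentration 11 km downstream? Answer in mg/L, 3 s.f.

5.59 mg/L

55.5 L/s = 0.0555 m³/s.
150 L/s = 0.15 m³/s.
After complete mixing, C₀ = (0.0555·20 + 0.15·0.554) / 0.2055 = 5.806 mg/L.
Travel time t = 1.1e+04 m / 1.0 m/s = 1.1e+04 s = 0.1273 d.
C = 5.806·exp(−0.30·0.1273) = 5.806·0.9625 = 5.588 mg/L.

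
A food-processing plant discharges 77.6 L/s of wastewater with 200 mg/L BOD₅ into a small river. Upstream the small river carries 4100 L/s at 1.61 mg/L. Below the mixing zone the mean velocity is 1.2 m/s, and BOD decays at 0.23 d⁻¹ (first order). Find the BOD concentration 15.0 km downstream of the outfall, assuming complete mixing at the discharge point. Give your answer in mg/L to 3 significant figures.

77.6 L/s = 0.0776 m³/s.
4100 L/s = 4.1 m³/s.
After complete mixing, C₀ = (0.0776·200 + 4.1·1.61) / 4.178 = 5.295 mg/L.
Travel time t = 1.5e+04 m / 1.2 m/s = 1.25e+04 s = 0.1447 d.
C = 5.295·exp(−0.23·0.1447) = 5.295·0.9673 = 5.122 mg/L.

5.12 mg/L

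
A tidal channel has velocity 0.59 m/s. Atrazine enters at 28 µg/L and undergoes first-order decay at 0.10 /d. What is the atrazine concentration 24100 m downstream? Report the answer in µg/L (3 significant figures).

Travel time t = 24100 m / 0.59 m/s = 2.41e+04/0.59 = 4.085e+04 s = 0.4728 d.
First-order decay: C = 28·exp(−0.10·0.4728) = 28·0.9538 = 26.71 µg/L.

26.7 µg/L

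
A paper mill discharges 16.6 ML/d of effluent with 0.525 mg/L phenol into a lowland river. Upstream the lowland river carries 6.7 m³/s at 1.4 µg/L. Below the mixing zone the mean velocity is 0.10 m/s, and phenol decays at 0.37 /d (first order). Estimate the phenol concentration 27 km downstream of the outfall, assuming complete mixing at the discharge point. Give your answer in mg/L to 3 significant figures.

16.6 ML/d = 0.1921 m³/s.
1.4 µg/L = 0.0014 mg/L.
After complete mixing, C₀ = (0.1921·0.525 + 6.7·0.0014) / 6.892 = 0.016 mg/L.
Travel time t = 2.7e+04 m / 0.10 m/s = 2.7e+05 s = 3.125 d.
C = 0.016·exp(−0.37·3.125) = 0.016·0.3147 = 0.005033 mg/L.

0.00503 mg/L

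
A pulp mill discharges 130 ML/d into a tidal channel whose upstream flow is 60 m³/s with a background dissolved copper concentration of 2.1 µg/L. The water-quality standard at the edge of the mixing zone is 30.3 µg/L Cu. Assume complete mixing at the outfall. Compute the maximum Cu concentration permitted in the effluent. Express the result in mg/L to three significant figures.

1.15 mg/L

130 ML/d = 1.505 m³/s.
2.1 µg/L = 0.0021 mg/L.
30.3 µg/L = 0.0303 mg/L.
Mass balance: 0.0303·61.5 = 1.505·Cₑ + 60·0.0021.
Cₑ = (1.864 − 0.126) / 1.505 = 1.155 mg/L.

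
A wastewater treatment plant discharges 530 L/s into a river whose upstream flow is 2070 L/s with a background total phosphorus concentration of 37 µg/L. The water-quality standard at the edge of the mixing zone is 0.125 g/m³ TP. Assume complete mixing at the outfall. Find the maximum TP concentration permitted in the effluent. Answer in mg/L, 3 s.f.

530 L/s = 0.53 m³/s.
2070 L/s = 2.07 m³/s.
37 µg/L = 0.037 mg/L.
Mass balance: 0.125·2.6 = 0.53·Cₑ + 2.07·0.037.
Cₑ = (0.325 − 0.07659) / 0.53 = 0.4687 mg/L.

0.469 mg/L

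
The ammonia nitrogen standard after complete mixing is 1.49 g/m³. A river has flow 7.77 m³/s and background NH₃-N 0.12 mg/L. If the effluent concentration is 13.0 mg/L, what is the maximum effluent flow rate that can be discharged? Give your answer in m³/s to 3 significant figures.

Mass balance at complete mixing: C_std·(Q_w + Q_r) = Q_w·C_e + Q_r·C_b.
Rearranging, Q_w = Q_r·(C_std − C_b)/(C_e − C_std) = 7.77·(1.49 − 0.12) / (13 − 1.49) = 0.9248 m³/s.

0.925 m³/s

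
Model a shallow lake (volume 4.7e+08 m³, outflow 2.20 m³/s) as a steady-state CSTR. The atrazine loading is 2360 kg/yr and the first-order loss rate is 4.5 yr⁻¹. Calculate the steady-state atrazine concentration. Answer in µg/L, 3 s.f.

1.08 µg/L

Outflow Q = 2.20 m³/s × 3.156e+07 s/yr = 6.943e+07 m³/yr.
Steady-state CSTR mass balance: W = Q·C + k·V·C, so C = W/(Q + kV).
Q + kV = 6.943e+07 + 4.5·4.7e+08 = 2.184e+09 m³/yr.
C = 2360/2.184e+09 = 1.08e-06 kg/m³ = 0.00108 mg/L = 1.08 µg/L.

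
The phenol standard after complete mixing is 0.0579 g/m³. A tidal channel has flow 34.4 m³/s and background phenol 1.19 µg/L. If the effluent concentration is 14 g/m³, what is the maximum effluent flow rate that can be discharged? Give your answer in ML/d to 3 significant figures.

1.19 µg/L = 0.00119 mg/L.
Mass balance at complete mixing: C_std·(Q_w + Q_r) = Q_w·C_e + Q_r·C_b.
Rearranging, Q_w = Q_r·(C_std − C_b)/(C_e − C_std) = 34.4·(0.0579 − 0.00119) / (14 − 0.0579) = 0.1399 m³/s.
= 12.09 ML/d.

12.1 ML/d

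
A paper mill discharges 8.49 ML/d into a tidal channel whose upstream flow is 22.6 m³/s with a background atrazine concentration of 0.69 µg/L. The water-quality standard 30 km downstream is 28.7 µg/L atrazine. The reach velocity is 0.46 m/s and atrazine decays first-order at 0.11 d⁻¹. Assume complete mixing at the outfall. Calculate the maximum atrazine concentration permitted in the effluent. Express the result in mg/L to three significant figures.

8.49 ML/d = 0.09826 m³/s.
0.69 µg/L = 0.00069 mg/L.
28.7 µg/L = 0.0287 mg/L.
Travel time to the compliance point: t = 3e+04/0.46 = 6.522e+04 s = 0.7548 d; decay factor exp(−0.11·0.7548) = 0.9203.
So the concentration just after mixing may be at most 0.0287/0.9203 = 0.03118 mg/L.
Mass balance: 0.03118·22.7 = 0.09826·Cₑ + 22.6·0.00069.
Cₑ = (0.7078 − 0.01559) / 0.09826 = 7.045 mg/L.

7.04 mg/L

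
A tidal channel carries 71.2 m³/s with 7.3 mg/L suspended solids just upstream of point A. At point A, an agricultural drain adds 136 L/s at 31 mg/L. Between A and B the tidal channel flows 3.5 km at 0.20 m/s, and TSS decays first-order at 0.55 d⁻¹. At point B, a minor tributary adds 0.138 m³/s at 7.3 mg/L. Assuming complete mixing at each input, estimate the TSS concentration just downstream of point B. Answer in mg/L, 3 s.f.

136 L/s = 0.136 m³/s.
After input A: C = (71.2·7.3 + 0.136·31) / 71.34 = 7.345 mg/L.
Over the 3.5 km reach to input B (t = 1.75e+04 s = 0.2025 d), decay gives C = 7.345·exp(−0.55·0.2025) = 6.571 mg/L.
After input B: C = (71.34·6.571 + 0.138·7.3) / 71.47 = 6.572 mg/L.

6.57 mg/L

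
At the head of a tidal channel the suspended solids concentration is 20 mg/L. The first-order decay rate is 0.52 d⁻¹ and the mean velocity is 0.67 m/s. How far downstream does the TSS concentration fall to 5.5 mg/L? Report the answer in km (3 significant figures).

144 km

From C = C₀·e^(−kt), t = ln(C₀/C)/k = ln(20/5.5)/0.52 = 1.291/0.52 = 2.483 d.
Distance = v·t = 0.67 m/s × 2.145e+05 s = 1.437e+05 m = 143.7 km.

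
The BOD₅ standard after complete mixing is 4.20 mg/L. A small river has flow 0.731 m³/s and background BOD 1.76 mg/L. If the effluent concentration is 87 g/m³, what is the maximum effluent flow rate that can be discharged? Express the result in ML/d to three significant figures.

1.86 ML/d

Mass balance at complete mixing: C_std·(Q_w + Q_r) = Q_w·C_e + Q_r·C_b.
Rearranging, Q_w = Q_r·(C_std − C_b)/(C_e − C_std) = 0.731·(4.2 − 1.76) / (87 − 4.2) = 0.02154 m³/s.
= 1.861 ML/d.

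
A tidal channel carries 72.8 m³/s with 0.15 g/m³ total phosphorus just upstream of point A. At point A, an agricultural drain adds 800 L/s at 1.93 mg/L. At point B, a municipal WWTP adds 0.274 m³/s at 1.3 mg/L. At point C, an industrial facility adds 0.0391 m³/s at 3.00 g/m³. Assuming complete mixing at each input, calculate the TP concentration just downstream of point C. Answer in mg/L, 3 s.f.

0.175 mg/L

800 L/s = 0.8 m³/s.
After input A: C = (72.8·0.15 + 0.8·1.93) / 73.6 = 0.1693 mg/L.
After input B: C = (73.6·0.1693 + 0.274·1.3) / 73.87 = 0.1735 mg/L.
After input C: C = (73.87·0.1735 + 0.0391·3) / 73.91 = 0.175 mg/L.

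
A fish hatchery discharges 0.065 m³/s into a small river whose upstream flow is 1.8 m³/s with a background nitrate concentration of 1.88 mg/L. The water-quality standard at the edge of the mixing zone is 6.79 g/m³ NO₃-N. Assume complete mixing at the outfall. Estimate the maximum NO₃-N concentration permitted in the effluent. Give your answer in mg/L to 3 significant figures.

Mass balance: 6.79·1.865 = 0.065·Cₑ + 1.8·1.88.
Cₑ = (12.66 − 3.384) / 0.065 = 142.8 mg/L.

143 mg/L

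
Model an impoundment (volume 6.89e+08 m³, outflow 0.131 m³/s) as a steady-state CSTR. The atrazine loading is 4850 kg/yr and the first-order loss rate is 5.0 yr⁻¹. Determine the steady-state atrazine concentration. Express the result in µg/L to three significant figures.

1.41 µg/L

Outflow Q = 0.131 m³/s × 3.156e+07 s/yr = 4.134e+06 m³/yr.
Steady-state CSTR mass balance: W = Q·C + k·V·C, so C = W/(Q + kV).
Q + kV = 4.134e+06 + 5.0·6.89e+08 = 3.449e+09 m³/yr.
C = 4850/3.449e+09 = 1.406e-06 kg/m³ = 0.001406 mg/L = 1.406 µg/L.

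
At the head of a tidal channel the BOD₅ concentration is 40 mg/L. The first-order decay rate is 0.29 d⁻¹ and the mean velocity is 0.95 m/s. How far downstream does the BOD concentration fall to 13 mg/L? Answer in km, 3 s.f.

From C = C₀·e^(−kt), t = ln(C₀/C)/k = ln(40/13)/0.29 = 1.124/0.29 = 3.876 d.
Distance = v·t = 0.95 m/s × 3.349e+05 s = 3.181e+05 m = 318.1 km.

318 km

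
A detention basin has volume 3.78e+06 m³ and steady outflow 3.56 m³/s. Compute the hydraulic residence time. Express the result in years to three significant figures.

Q = 3.56 m³/s × 3.156e+07 s/yr = 1.123e+08 m³/yr.
Hydraulic residence time τ = V/Q = 3.78e+06/1.123e+08 = 0.03365 yr.

0.0336 yr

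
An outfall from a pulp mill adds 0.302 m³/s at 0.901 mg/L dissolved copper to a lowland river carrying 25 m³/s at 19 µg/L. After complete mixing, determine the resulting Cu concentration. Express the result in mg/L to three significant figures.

19 µg/L = 0.019 mg/L.
By mass balance at complete mixing, C = (0.302·0.901 + 25·0.019) / (0.302 + 25) = 0.7471/25.3 = 0.02953 mg/L.

0.0295 mg/L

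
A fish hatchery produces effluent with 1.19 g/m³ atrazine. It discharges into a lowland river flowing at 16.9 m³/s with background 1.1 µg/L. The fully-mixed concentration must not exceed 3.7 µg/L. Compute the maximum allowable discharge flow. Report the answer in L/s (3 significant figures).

1.1 µg/L = 0.0011 mg/L.
3.7 µg/L = 0.0037 mg/L.
Mass balance at complete mixing: C_std·(Q_w + Q_r) = Q_w·C_e + Q_r·C_b.
Rearranging, Q_w = Q_r·(C_std − C_b)/(C_e − C_std) = 16.9·(0.0037 − 0.0011) / (1.19 − 0.0037) = 0.03704 m³/s.
= 37.04 L/s.

37.0 L/s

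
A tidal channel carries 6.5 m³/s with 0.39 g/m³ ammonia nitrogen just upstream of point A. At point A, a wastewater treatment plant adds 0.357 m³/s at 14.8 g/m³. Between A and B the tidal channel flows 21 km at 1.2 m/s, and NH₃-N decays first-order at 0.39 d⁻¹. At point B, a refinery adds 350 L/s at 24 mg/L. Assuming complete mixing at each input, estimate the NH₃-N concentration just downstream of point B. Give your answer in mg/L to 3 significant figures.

2.17 mg/L

After input A: C = (6.5·0.39 + 0.357·14.8) / 6.857 = 1.14 mg/L.
Over the 21 km reach to input B (t = 1.75e+04 s = 0.2025 d), decay gives C = 1.14·exp(−0.39·0.2025) = 1.054 mg/L.
350 L/s = 0.35 m³/s.
After input B: C = (6.857·1.054 + 0.35·24) / 7.207 = 2.168 mg/L.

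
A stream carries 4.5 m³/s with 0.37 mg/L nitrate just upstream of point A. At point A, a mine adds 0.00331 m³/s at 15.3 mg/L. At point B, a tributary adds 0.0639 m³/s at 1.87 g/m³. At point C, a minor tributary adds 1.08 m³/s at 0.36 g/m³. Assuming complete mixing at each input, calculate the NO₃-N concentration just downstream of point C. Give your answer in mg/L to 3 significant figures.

0.394 mg/L

After input A: C = (4.5·0.37 + 0.00331·15.3) / 4.503 = 0.381 mg/L.
After input B: C = (4.503·0.381 + 0.0639·1.87) / 4.567 = 0.4018 mg/L.
After input C: C = (4.567·0.4018 + 1.08·0.36) / 5.647 = 0.3938 mg/L.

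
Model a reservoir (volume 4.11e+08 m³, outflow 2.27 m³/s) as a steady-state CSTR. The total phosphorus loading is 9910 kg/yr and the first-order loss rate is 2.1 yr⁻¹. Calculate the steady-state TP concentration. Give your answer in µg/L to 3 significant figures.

10.6 µg/L

Outflow Q = 2.27 m³/s × 3.156e+07 s/yr = 7.164e+07 m³/yr.
Steady-state CSTR mass balance: W = Q·C + k·V·C, so C = W/(Q + kV).
Q + kV = 7.164e+07 + 2.1·4.11e+08 = 9.347e+08 m³/yr.
C = 9910/9.347e+08 = 1.06e-05 kg/m³ = 0.0106 mg/L = 10.6 µg/L.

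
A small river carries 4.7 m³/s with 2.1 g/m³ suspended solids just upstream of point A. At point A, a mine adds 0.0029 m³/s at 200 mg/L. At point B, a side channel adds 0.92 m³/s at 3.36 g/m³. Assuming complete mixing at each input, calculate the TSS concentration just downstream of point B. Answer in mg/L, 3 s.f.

2.41 mg/L

After input A: C = (4.7·2.1 + 0.0029·200) / 4.703 = 2.222 mg/L.
After input B: C = (4.703·2.222 + 0.92·3.36) / 5.623 = 2.408 mg/L.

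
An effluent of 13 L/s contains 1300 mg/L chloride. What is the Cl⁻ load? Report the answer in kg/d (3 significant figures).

13 L/s = 0.013 m³/s.
Mass flux = Q·C = 0.013 m³/s × 1300 g/m³ = 16.9 g/s.
= 16.9 g/s × 86.4 = 1460 kg/d.

1460 kg/d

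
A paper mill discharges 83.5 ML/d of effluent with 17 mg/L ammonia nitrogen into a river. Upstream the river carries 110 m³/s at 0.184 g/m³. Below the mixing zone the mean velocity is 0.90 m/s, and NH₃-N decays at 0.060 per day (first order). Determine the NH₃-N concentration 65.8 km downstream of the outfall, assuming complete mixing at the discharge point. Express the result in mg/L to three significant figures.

83.5 ML/d = 0.9664 m³/s.
After complete mixing, C₀ = (0.9664·17 + 110·0.184) / 111 = 0.3305 mg/L.
Travel time t = 6.58e+04 m / 0.90 m/s = 7.311e+04 s = 0.8462 d.
C = 0.3305·exp(−0.060·0.8462) = 0.3305·0.9505 = 0.3141 mg/L.

0.314 mg/L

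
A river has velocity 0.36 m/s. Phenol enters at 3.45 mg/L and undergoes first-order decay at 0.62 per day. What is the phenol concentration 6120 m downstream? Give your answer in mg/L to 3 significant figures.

Travel time t = 6120 m / 0.36 m/s = 6120/0.36 = 1.7e+04 s = 0.1968 d.
First-order decay: C = 3.45·exp(−0.62·0.1968) = 3.45·0.8852 = 3.054 mg/L.

3.05 mg/L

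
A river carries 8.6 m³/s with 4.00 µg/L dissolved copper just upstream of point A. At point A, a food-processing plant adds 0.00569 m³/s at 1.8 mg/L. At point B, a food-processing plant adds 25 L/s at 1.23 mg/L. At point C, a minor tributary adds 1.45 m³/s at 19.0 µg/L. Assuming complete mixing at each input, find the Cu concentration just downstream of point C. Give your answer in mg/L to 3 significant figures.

0.0102 mg/L

4.00 µg/L = 0.004 mg/L.
After input A: C = (8.6·0.004 + 0.00569·1.8) / 8.606 = 0.005187 mg/L.
25 L/s = 0.025 m³/s.
After input B: C = (8.606·0.005187 + 0.025·1.23) / 8.631 = 0.008735 mg/L.
19.0 µg/L = 0.019 mg/L.
After input C: C = (8.631·0.008735 + 1.45·0.019) / 10.08 = 0.01021 mg/L.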